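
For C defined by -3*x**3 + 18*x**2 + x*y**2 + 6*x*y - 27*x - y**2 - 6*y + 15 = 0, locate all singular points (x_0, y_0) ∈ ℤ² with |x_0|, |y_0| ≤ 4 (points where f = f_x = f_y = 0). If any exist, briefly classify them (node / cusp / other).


Singular points: {(2, -3)}; classification: cusp.

Compute partial derivatives:
  f_x = -9*x**2 + 36*x + y**2 + 6*y - 27.
  f_y = 2*x*y + 6*x - 2*y - 6.
Scan x_0 ∈ {−4, ..., 4}. For each x_0, f_y(x_0, y) is a polynomial in y; find its integer roots y ∈ {−4, ..., 4}, then test f_x and f at those candidates.
  x = -4: f_y(-4, y) = -10*y - 30; vanishes at y ∈ {-3}. (-4, -3): f_x = -324 ≠ 0.
  x = -3: f_y(-3, y) = -8*y - 24; vanishes at y ∈ {-3}. (-3, -3): f_x = -225 ≠ 0.
  x = -2: f_y(-2, y) = -6*y - 18; vanishes at y ∈ {-3}. (-2, -3): f_x = -144 ≠ 0.
  x = -1: f_y(-1, y) = -4*y - 12; vanishes at y ∈ {-3}. (-1, -3): f_x = -81 ≠ 0.
  x = 0: f_y(0, y) = -2*y - 6; vanishes at y ∈ {-3}. (0, -3): f_x = -36 ≠ 0.
  x = 1: f_y(1, y) = 0; vanishes at y ∈ {-4, -3, -2, -1, 0, 1, 2, 3, 4}. (1, -4): f_x = -8 ≠ 0; (1, -3): f_x = -9 ≠ 0; (1, -2): f_x = -8 ≠ 0; (1, -1): f_x = -5 ≠ 0; (1, 0): f_x = 0 but f = 3 ≠ 0; (1, 1): f_x = 7 ≠ 0; (1, 2): f_x = 16 ≠ 0; (1, 3): f_x = 27 ≠ 0; (1, 4): f_x = 40 ≠ 0.
  x = 2: f_y(2, y) = 2*y + 6; vanishes at y ∈ {-3}. (2, -3): f_x = 0, f = 0 — SINGULAR.
  x = 3: f_y(3, y) = 4*y + 12; vanishes at y ∈ {-3}. (3, -3): f_x = -9 ≠ 0.
  x = 4: f_y(4, y) = 6*y + 18; vanishes at y ∈ {-3}. (4, -3): f_x = -36 ≠ 0.
Only singular point on the grid: (2, -3).
Classify: substitute x = 2 + u, y = -3 + v and expand: f = -3*u**3 + u*v**2 + v**2.
No constant or linear terms (consistent with a singular point). Quadratic part: v**2. Cubic part: -3*u**3 + u*v**2.
The quadratic part v**2 is a perfect square, so there is a single (double) tangent line v = 0, i.e. y = -3. Restricting the cubic part to that line (v = 0) leaves -3*u**3 ≠ 0, so f is not divisible by v and the branch is v² ≈ 3*u**3 to lowest order — this is a cusp.
Classification: cusp.


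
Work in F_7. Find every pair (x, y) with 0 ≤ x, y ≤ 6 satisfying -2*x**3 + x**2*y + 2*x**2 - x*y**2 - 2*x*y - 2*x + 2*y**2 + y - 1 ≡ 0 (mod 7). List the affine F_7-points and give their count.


Affine F_7-points: {(0, 4), (0, 6), (2, 6), (4, 0), (4, 1)}; count = 5.

For each of the 49 pairs (x, y) ∈ F_7², evaluate f(x, y) mod 7. Record the zeros.
  x = 0: [0↦6, 1↦2, 2↦2, 3↦6, 4↦0, 5↦5, 6↦0]  zeros at y ∈ {4, 6}
  x = 1: [0↦4, 1↦5, 2↦1, 3↦6, 4↦6, 5↦1, 6↦5]  zeros at y ∈ ∅
  x = 2: [0↦1, 1↦2, 2↦3, 3↦4, 4↦5, 5↦6, 6↦0]  zeros at y ∈ {6}
  x = 3: [0↦6, 1↦2, 2↦3, 3↦2, 4↦6, 5↦1, 6↦1]  zeros at y ∈ ∅
  x = 4: [0↦0, 1↦0, 2↦3, 3↦2, 4↦4, 5↦2, 6↦3]  zeros at y ∈ {0, 1}
  x = 5: [0↦6, 1↦5, 2↦5, 3↦6, 4↦1, 5↦4, 6↦1]  zeros at y ∈ ∅
  x = 6: [0↦5, 1↦5, 2↦4, 3↦2, 4↦6, 5↦2, 6↦4]  zeros at y ∈ ∅
Collecting zeros: affine points = {(0, 4), (0, 6), (2, 6), (4, 0), (4, 1)}.
Total count |C(F_7)_aff| = 5.


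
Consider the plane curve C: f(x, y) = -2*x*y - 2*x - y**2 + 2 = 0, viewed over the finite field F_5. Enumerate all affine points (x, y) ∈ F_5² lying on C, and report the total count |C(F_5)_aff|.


Affine F_5-points: {(1, 0), (1, 3), (3, 2), (4, 1)}; count = 4.

For each of the 25 pairs (x, y) ∈ F_5², evaluate f(x, y) mod 5. Record the zeros.
  x = 0: [0↦2, 1↦1, 2↦3, 3↦3, 4↦1]  zeros at y ∈ ∅
  x = 1: [0↦0, 1↦2, 2↦2, 3↦0, 4↦1]  zeros at y ∈ {0, 3}
  x = 2: [0↦3, 1↦3, 2↦1, 3↦2, 4↦1]  zeros at y ∈ ∅
  x = 3: [0↦1, 1↦4, 2↦0, 3↦4, 4↦1]  zeros at y ∈ {2}
  x = 4: [0↦4, 1↦0, 2↦4, 3↦1, 4↦1]  zeros at y ∈ {1}
Collecting zeros: affine points = {(1, 0), (1, 3), (3, 2), (4, 1)}.
Total count |C(F_5)_aff| = 4.


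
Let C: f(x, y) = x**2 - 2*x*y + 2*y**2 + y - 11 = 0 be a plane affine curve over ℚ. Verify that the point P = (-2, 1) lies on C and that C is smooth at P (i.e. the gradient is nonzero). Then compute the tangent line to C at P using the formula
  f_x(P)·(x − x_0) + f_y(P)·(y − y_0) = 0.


Tangent line at P: -6*x + 9*y - 21 = 0.

Step 1: f(-2, 1) = 0, so P lies on C.
Step 2: partial derivatives
  f_x(x, y) = 2*x - 2*y, f_y(x, y) = -2*x + 4*y + 1.
  f_x(P) = -6, f_y(P) = 9 (gradient nonzero, so P is smooth).
Step 3: tangent line at P: -6·(x − -2) + 9·(y − 1) = 0.
Expanding: -6*x + 9*y - 21 = 0.


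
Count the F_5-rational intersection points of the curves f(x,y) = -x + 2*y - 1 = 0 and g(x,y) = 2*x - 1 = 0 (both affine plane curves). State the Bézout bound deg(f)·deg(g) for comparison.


Common zeros: {(3, 2)}; count = 1; Bézout bound = 1.

deg(f) = 1, deg(g) = 1, so Bézout bound = 1.
Scan x ∈ F_5. For each x, list the y ∈ F_5 with f(x, y) ≡ 0 and those with g(x, y) ≡ 0 (mod 5); the common zeros in that column are the intersection.
  x = 0: f ≡ 0 at y ∈ {3}; g ≡ 0 at y ∈ ∅; common: ∅.
  x = 1: f ≡ 0 at y ∈ {1}; g ≡ 0 at y ∈ ∅; common: ∅.
  x = 2: f ≡ 0 at y ∈ {4}; g ≡ 0 at y ∈ ∅; common: ∅.
  x = 3: f ≡ 0 at y ∈ {2}; g ≡ 0 at y ∈ {0, 1, 2, 3, 4}; common: {2}.
  x = 4: f ≡ 0 at y ∈ {0}; g ≡ 0 at y ∈ ∅; common: ∅.
Collecting: common zeros = {(3, 2)}, so the count is 1.
Comparison with the Bézout bound: 1 ≤ 1 = deg(f)·deg(g), as expected for curves with no common component (the bound is attained).


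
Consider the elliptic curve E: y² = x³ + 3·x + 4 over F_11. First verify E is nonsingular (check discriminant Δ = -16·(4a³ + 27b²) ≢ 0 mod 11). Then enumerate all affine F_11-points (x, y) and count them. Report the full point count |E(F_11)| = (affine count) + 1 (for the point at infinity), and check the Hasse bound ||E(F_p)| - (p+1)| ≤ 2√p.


Affine points = {(0, 2), (0, 9), (4, 5), (4, 6), (5, 1), (5, 10), (7, 4), (7, 7), (8, 1), (8, 10), (9, 1), (9, 10), (10, 0)}; affine count = 13; |E(F_11)| = 14.

Discriminant check: Δ ∝ 4a³ + 27b² = 4·3³ + 27·4² = 4·27 + 27·16 ≡ 1 (mod 11). Nonzero ⇒ E is nonsingular.
For each x ∈ F_11, compute rhs = x³ + 3·x + 4 mod 11, then count y ∈ F_11 with y² ≡ rhs.
  x = 0: rhs = 4, matching y values: 2, 9 (2 points).
  x = 1: rhs = 8, matching y values: none (0 points).
  x = 2: rhs = 7, matching y values: none (0 points).
  x = 3: rhs = 7, matching y values: none (0 points).
  x = 4: rhs = 3, matching y values: 5, 6 (2 points).
  x = 5: rhs = 1, matching y values: 1, 10 (2 points).
  x = 6: rhs = 7, matching y values: none (0 points).
  x = 7: rhs = 5, matching y values: 4, 7 (2 points).
  x = 8: rhs = 1, matching y values: 1, 10 (2 points).
  x = 9: rhs = 1, matching y values: 1, 10 (2 points).
  x = 10: rhs = 0, matching y values: 0 (1 points).
Total affine count: 13.
Full point count |E(F_11)| = 13 + 1 = 14.
Hasse bound: |14 − (11+1)| = |2| = 2 ≤ 2√11 ≈ 6.6332 ✓.


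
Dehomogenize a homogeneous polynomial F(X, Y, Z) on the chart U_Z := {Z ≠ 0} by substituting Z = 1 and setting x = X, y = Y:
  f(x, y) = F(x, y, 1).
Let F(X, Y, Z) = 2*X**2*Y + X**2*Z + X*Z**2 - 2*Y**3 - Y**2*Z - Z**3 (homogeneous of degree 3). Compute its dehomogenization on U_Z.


f(x, y) = 2*x**2*y + x**2 + x - 2*y**3 - y**2 - 1

On U_Z we set Z = 1. Each monomial c·X^i·Y^j·Z^k in F becomes c·x^i·y^j·1^k = c·x^i·y^j.
Substituting Z = 1: F(X, Y, 1) = 2*x**2*y + x**2 + x - 2*y**3 - y**2 - 1.
Note: deg(f) ≤ deg(F) = 3; strict inequality happens when F is divisible by Z (lost terms).


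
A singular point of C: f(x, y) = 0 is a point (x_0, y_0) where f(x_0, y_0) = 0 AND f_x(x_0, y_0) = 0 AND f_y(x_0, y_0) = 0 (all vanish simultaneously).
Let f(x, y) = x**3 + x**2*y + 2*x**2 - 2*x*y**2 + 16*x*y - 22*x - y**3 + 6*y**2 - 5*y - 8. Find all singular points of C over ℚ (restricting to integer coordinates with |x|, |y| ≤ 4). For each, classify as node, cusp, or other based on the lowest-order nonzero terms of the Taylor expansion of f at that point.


Singular points: {(-2, 3)}; classification: node.

Compute partial derivatives:
  f_x = 3*x**2 + 2*x*y + 4*x - 2*y**2 + 16*y - 22.
  f_y = x**2 - 4*x*y + 16*x - 3*y**2 + 12*y - 5.
Scan x_0 ∈ {−4, ..., 4}. For each x_0, f_y(x_0, y) is a polynomial in y; find its integer roots y ∈ {−4, ..., 4}, then test f_x and f at those candidates.
  x = -4: f_y(-4, y) = -3*y**2 + 28*y - 53; no integer root y with |y| ≤ 4.
  x = -3: f_y(-3, y) = -3*y**2 + 24*y - 44; no integer root y with |y| ≤ 4.
  x = -2: f_y(-2, y) = -3*y**2 + 20*y - 33; vanishes at y ∈ {3}. (-2, 3): f_x = 0, f = 0 — SINGULAR.
  x = -1: f_y(-1, y) = -3*y**2 + 16*y - 20; vanishes at y ∈ {2}. (-1, 2): f_x = -3 ≠ 0.
  x = 0: f_y(0, y) = -3*y**2 + 12*y - 5; no integer root y with |y| ≤ 4.
  x = 1: f_y(1, y) = -3*y**2 + 8*y + 12; no integer root y with |y| ≤ 4.
  x = 2: f_y(2, y) = -3*y**2 + 4*y + 31; no integer root y with |y| ≤ 4.
  x = 3: f_y(3, y) = 52 - 3*y**2; no integer root y with |y| ≤ 4.
  x = 4: f_y(4, y) = -3*y**2 - 4*y + 75; no integer root y with |y| ≤ 4.
Only singular point on the grid: (-2, 3).
Classify: substitute x = -2 + u, y = 3 + v and expand: f = u**3 + u**2*v - u**2 - 2*u*v**2 - v**3 + v**2.
No constant or linear terms (consistent with a singular point). Quadratic part: -u**2 + v**2. Cubic part: u**3 + u**2*v - 2*u*v**2 - v**3.
The quadratic part v**2 - u**2 = (v − u)(v + u) splits into two distinct linear factors, so there are two distinct tangent lines y − 3 = ±(x − -2) — this is a node (ordinary double point).
Classification: node.


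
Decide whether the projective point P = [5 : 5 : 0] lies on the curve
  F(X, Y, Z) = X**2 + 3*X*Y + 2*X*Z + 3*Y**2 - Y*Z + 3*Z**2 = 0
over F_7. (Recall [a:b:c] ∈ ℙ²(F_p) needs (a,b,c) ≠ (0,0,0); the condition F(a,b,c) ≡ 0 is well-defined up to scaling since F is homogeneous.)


F(5,5,0) ≡ 0 (mod 7); P is on the curve.

Evaluate F(5, 5, 0) term-by-term (mod 7).
  X**2 ↦ 1·25·1·1 = 25
  3*X*Y ↦ 3·5·5·1 = 75
  2*X*Z ↦ 2·5·1·0 = 0
  3*Y**2 ↦ 3·1·25·1 = 75
  -Y*Z ↦ -1·1·5·0 = 0
  3*Z**2 ↦ 3·1·1·0 = 0
Sum: F(5, 5, 0) = (25) + (75) + (0) + (75) + (0) + (0) = 175.
Reducing mod 7: 175 ≡ 0 (mod 7).
Since F(a, b, c) ≡ 0 (mod 7), P lies on the curve.


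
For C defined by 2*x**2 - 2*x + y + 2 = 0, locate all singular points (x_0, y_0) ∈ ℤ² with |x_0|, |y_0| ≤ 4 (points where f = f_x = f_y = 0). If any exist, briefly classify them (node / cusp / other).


No singular points in the scanned grid; C is smooth there.

Compute partial derivatives:
  f_x = 4*x - 2.
  f_y = 1.
f_y = 1 is a nonzero constant, so f_y never vanishes: no point (x, y) can satisfy f = f_x = f_y = 0. In particular no (x, y) ∈ {−4, ..., 4}² is singular; the curve is smooth.


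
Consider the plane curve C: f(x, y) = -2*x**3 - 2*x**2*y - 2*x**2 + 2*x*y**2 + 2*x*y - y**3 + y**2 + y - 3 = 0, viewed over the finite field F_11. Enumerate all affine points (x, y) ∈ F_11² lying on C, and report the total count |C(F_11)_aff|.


Affine F_11-points: {(1, 8), (1, 9), (3, 2), (6, 3), (8, 0), (9, 6), (10, 10)}; count = 7.

For each of the 121 pairs (x, y) ∈ F_11², evaluate f(x, y) mod 11. Record the zeros.
  x = 0: [0↦8, 1↦9, 2↦6, 3↦4, 4↦8, 5↦1, 6↦10, 7↦7, 8↦8, 9↦7, 10↦9]  zeros at y ∈ ∅
  x = 1: [0↦4, 1↦7, 2↦10, 3↦7, 4↦3, 5↦3, 6↦1, 7↦2, 8↦0, 9↦0, 10↦7]  zeros at y ∈ {8, 9}
  x = 2: [0↦6, 1↦7, 2↦1, 3↦4, 4↦10, 5↦2, 6↦7, 7↦8, 8↦10, 9↦7, 10↦4]  zeros at y ∈ ∅
  x = 3: [0↦2, 1↦8, 2↦0, 3↦5, 4↦6, 5↦8, 6↦5, 7↦2, 8↦4, 9↦5, 10↦10]  zeros at y ∈ {2}
  x = 4: [0↦2, 1↦9, 2↦6, 3↦9, 4↦1, 5↦9, 6↦5, 7↦5, 8↦3, 9↦4, 10↦2]  zeros at y ∈ ∅
  x = 5: [0↦5, 1↦9, 2↦7, 3↦4, 4↦5, 5↦4, 6↦6, 7↦5, 8↦6, 9↦3, 10↦1]  zeros at y ∈ ∅
  x = 6: [0↦10, 1↦7, 2↦2, 3↦0, 4↦6, 5↦3, 6↦7, 7↦1, 8↦1, 9↦1, 10↦6]  zeros at y ∈ {3}
  x = 7: [0↦5, 1↦2, 2↦1, 3↦7, 4↦3, 5↦5, 6↦7, 7↦3, 8↦9, 9↦8, 10↦5]  zeros at y ∈ ∅
  x = 8: [0↦0, 1↦4, 2↦3, 3↦2, 4↦6, 5↦9, 6↦5, 7↦10, 8↦7, 9↦1, 10↦8]  zeros at y ∈ {0}
  x = 9: [0↦5, 1↦1, 2↦7, 3↦6, 4↦3, 5↦3, 6↦0, 7↦10, 8↦5, 9↦1, 10↦3]  zeros at y ∈ {6}
  x = 10: [0↦8, 1↦3, 2↦1, 3↦7, 4↦4, 5↦8, 6↦2, 7↦2, 8↦2, 9↦7, 10↦0]  zeros at y ∈ {10}
Collecting zeros: affine points = {(1, 8), (1, 9), (3, 2), (6, 3), (8, 0), (9, 6), (10, 10)}.
Total count |C(F_11)_aff| = 7.


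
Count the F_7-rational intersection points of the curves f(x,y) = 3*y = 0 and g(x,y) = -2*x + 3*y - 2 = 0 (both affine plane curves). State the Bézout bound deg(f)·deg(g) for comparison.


Common zeros: {(6, 0)}; count = 1; Bézout bound = 1.

deg(f) = 1, deg(g) = 1, so Bézout bound = 1.
Scan x ∈ F_7. For each x, list the y ∈ F_7 with f(x, y) ≡ 0 and those with g(x, y) ≡ 0 (mod 7); the common zeros in that column are the intersection.
  x = 0: f ≡ 0 at y ∈ {0}; g ≡ 0 at y ∈ {3}; common: ∅.
  x = 1: f ≡ 0 at y ∈ {0}; g ≡ 0 at y ∈ {6}; common: ∅.
  x = 2: f ≡ 0 at y ∈ {0}; g ≡ 0 at y ∈ {2}; common: ∅.
  x = 3: f ≡ 0 at y ∈ {0}; g ≡ 0 at y ∈ {5}; common: ∅.
  x = 4: f ≡ 0 at y ∈ {0}; g ≡ 0 at y ∈ {1}; common: ∅.
  x = 5: f ≡ 0 at y ∈ {0}; g ≡ 0 at y ∈ {4}; common: ∅.
  x = 6: f ≡ 0 at y ∈ {0}; g ≡ 0 at y ∈ {0}; common: {0}.
Collecting: common zeros = {(6, 0)}, so the count is 1.
Comparison with the Bézout bound: 1 ≤ 1 = deg(f)·deg(g), as expected for curves with no common component (the bound is attained).


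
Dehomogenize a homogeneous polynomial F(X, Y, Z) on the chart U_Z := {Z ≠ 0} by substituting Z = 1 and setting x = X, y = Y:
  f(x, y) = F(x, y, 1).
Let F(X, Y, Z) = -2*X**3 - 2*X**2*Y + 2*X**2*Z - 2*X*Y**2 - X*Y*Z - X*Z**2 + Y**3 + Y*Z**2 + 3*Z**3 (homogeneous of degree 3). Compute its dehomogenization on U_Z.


f(x, y) = -2*x**3 - 2*x**2*y + 2*x**2 - 2*x*y**2 - x*y - x + y**3 + y + 3

On U_Z we set Z = 1. Each monomial c·X^i·Y^j·Z^k in F becomes c·x^i·y^j·1^k = c·x^i·y^j.
Substituting Z = 1: F(X, Y, 1) = -2*x**3 - 2*x**2*y + 2*x**2 - 2*x*y**2 - x*y - x + y**3 + y + 3.
Note: deg(f) ≤ deg(F) = 3; strict inequality happens when F is divisible by Z (lost terms).


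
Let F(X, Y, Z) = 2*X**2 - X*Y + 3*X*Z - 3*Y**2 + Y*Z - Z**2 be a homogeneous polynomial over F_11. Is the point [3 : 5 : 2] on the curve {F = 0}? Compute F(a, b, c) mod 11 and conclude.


F(3,5,2) ≡ 7 (mod 11); P is NOT on the curve.

Evaluate F(3, 5, 2) term-by-term (mod 11).
  2*X**2 ↦ 2·9·1·1 = 18
  -X*Y ↦ -1·3·5·1 = -15
  3*X*Z ↦ 3·3·1·2 = 18
  -3*Y**2 ↦ -3·1·25·1 = -75
  Y*Z ↦ 1·1·5·2 = 10
  -Z**2 ↦ -1·1·1·4 = -4
Sum: F(3, 5, 2) = (18) + (-15) + (18) + (-75) + (10) + (-4) = -48.
Reducing mod 11: -48 ≡ 7 (mod 11).
Since F(a, b, c) ≡ 7 ≠ 0 (mod 11), P does NOT lie on the curve.


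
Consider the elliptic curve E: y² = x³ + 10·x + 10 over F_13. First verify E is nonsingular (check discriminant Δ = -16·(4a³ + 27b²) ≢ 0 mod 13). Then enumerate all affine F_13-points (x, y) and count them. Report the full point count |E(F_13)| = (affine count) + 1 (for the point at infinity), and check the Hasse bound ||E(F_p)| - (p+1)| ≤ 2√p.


Affine points = {(0, 6), (0, 7), (2, 5), (2, 8), (4, 6), (4, 7), (5, 4), (5, 9), (6, 0), (8, 2), (8, 11), (9, 6), (9, 7), (12, 5), (12, 8)}; affine count = 15; |E(F_13)| = 16.

Discriminant check: Δ ∝ 4a³ + 27b² = 4·10³ + 27·10² = 4·1000 + 27·100 ≡ 5 (mod 13). Nonzero ⇒ E is nonsingular.
For each x ∈ F_13, compute rhs = x³ + 10·x + 10 mod 13, then count y ∈ F_13 with y² ≡ rhs.
  x = 0: rhs = 10, matching y values: 6, 7 (2 points).
  x = 1: rhs = 8, matching y values: none (0 points).
  x = 2: rhs = 12, matching y values: 5, 8 (2 points).
  x = 3: rhs = 2, matching y values: none (0 points).
  x = 4: rhs = 10, matching y values: 6, 7 (2 points).
  x = 5: rhs = 3, matching y values: 4, 9 (2 points).
  x = 6: rhs = 0, matching y values: 0 (1 points).
  x = 7: rhs = 7, matching y values: none (0 points).
  x = 8: rhs = 4, matching y values: 2, 11 (2 points).
  x = 9: rhs = 10, matching y values: 6, 7 (2 points).
  x = 10: rhs = 5, matching y values: none (0 points).
  x = 11: rhs = 8, matching y values: none (0 points).
  x = 12: rhs = 12, matching y values: 5, 8 (2 points).
Total affine count: 15.
Full point count |E(F_13)| = 15 + 1 = 16.
Hasse bound: |16 − (13+1)| = |2| = 2 ≤ 2√13 ≈ 7.2111 ✓.


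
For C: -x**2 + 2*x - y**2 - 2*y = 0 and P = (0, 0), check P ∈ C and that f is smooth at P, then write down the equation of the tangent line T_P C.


Tangent line at P: 2*x - 2*y = 0.

Step 1: f(0, 0) = 0, so P lies on C.
Step 2: partial derivatives
  f_x(x, y) = 2 - 2*x, f_y(x, y) = -2*y - 2.
  f_x(P) = 2, f_y(P) = -2 (gradient nonzero, so P is smooth).
Step 3: tangent line at P: 2·(x − 0) + -2·(y − 0) = 0.
Expanding: 2*x - 2*y = 0.


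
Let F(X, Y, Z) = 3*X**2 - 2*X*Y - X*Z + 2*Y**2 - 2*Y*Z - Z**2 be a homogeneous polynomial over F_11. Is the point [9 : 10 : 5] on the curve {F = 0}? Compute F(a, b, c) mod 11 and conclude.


F(9,10,5) ≡ 5 (mod 11); P is NOT on the curve.

Evaluate F(9, 10, 5) term-by-term (mod 11).
  3*X**2 ↦ 3·81·1·1 = 243
  -2*X*Y ↦ -2·9·10·1 = -180
  -X*Z ↦ -1·9·1·5 = -45
  2*Y**2 ↦ 2·1·100·1 = 200
  -2*Y*Z ↦ -2·1·10·5 = -100
  -Z**2 ↦ -1·1·1·25 = -25
Sum: F(9, 10, 5) = (243) + (-180) + (-45) + (200) + (-100) + (-25) = 93.
Reducing mod 11: 93 ≡ 5 (mod 11).
Since F(a, b, c) ≡ 5 ≠ 0 (mod 11), P does NOT lie on the curve.


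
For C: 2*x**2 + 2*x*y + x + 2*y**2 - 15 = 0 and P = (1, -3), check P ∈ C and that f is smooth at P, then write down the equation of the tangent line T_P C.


Tangent line at P: -x - 10*y - 29 = 0.

Step 1: f(1, -3) = 0, so P lies on C.
Step 2: partial derivatives
  f_x(x, y) = 4*x + 2*y + 1, f_y(x, y) = 2*x + 4*y.
  f_x(P) = -1, f_y(P) = -10 (gradient nonzero, so P is smooth).
Step 3: tangent line at P: -1·(x − 1) + -10·(y − -3) = 0.
Expanding: -x - 10*y - 29 = 0.


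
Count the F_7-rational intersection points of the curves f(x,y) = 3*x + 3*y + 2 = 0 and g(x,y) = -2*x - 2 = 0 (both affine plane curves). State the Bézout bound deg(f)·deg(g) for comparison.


Common zeros: {(6, 5)}; count = 1; Bézout bound = 1.

deg(f) = 1, deg(g) = 1, so Bézout bound = 1.
Scan x ∈ F_7. For each x, list the y ∈ F_7 with f(x, y) ≡ 0 and those with g(x, y) ≡ 0 (mod 7); the common zeros in that column are the intersection.
  x = 0: f ≡ 0 at y ∈ {4}; g ≡ 0 at y ∈ ∅; common: ∅.
  x = 1: f ≡ 0 at y ∈ {3}; g ≡ 0 at y ∈ ∅; common: ∅.
  x = 2: f ≡ 0 at y ∈ {2}; g ≡ 0 at y ∈ ∅; common: ∅.
  x = 3: f ≡ 0 at y ∈ {1}; g ≡ 0 at y ∈ ∅; common: ∅.
  x = 4: f ≡ 0 at y ∈ {0}; g ≡ 0 at y ∈ ∅; common: ∅.
  x = 5: f ≡ 0 at y ∈ {6}; g ≡ 0 at y ∈ ∅; common: ∅.
  x = 6: f ≡ 0 at y ∈ {5}; g ≡ 0 at y ∈ {0, 1, 2, 3, 4, 5, 6}; common: {5}.
Collecting: common zeros = {(6, 5)}, so the count is 1.
Comparison with the Bézout bound: 1 ≤ 1 = deg(f)·deg(g), as expected for curves with no common component (the bound is attained).


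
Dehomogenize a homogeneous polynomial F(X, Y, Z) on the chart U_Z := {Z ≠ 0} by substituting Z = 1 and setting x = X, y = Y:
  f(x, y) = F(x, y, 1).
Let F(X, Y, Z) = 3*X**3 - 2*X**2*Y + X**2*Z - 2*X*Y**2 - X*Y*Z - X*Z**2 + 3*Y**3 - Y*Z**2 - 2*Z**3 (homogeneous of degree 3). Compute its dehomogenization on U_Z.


f(x, y) = 3*x**3 - 2*x**2*y + x**2 - 2*x*y**2 - x*y - x + 3*y**3 - y - 2

On U_Z we set Z = 1. Each monomial c·X^i·Y^j·Z^k in F becomes c·x^i·y^j·1^k = c·x^i·y^j.
Substituting Z = 1: F(X, Y, 1) = 3*x**3 - 2*x**2*y + x**2 - 2*x*y**2 - x*y - x + 3*y**3 - y - 2.
Note: deg(f) ≤ deg(F) = 3; strict inequality happens when F is divisible by Z (lost terms).


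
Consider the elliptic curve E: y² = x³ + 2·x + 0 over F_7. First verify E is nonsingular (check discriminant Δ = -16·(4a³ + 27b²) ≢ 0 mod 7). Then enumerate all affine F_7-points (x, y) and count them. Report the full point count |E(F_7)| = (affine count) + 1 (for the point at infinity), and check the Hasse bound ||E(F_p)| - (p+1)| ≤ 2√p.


Affine points = {(0, 0), (4, 3), (4, 4), (5, 3), (5, 4), (6, 2), (6, 5)}; affine count = 7; |E(F_7)| = 8.

Discriminant check: Δ ∝ 4a³ + 27b² = 4·2³ + 27·0² = 4·8 + 27·0 ≡ 4 (mod 7). Nonzero ⇒ E is nonsingular.
For each x ∈ F_7, compute rhs = x³ + 2·x + 0 mod 7, then count y ∈ F_7 with y² ≡ rhs.
  x = 0: rhs = 0, matching y values: 0 (1 points).
  x = 1: rhs = 3, matching y values: none (0 points).
  x = 2: rhs = 5, matching y values: none (0 points).
  x = 3: rhs = 5, matching y values: none (0 points).
  x = 4: rhs = 2, matching y values: 3, 4 (2 points).
  x = 5: rhs = 2, matching y values: 3, 4 (2 points).
  x = 6: rhs = 4, matching y values: 2, 5 (2 points).
Total affine count: 7.
Full point count |E(F_7)| = 7 + 1 = 8.
Hasse bound: |8 − (7+1)| = |0| = 0 ≤ 2√7 ≈ 5.2915 ✓.


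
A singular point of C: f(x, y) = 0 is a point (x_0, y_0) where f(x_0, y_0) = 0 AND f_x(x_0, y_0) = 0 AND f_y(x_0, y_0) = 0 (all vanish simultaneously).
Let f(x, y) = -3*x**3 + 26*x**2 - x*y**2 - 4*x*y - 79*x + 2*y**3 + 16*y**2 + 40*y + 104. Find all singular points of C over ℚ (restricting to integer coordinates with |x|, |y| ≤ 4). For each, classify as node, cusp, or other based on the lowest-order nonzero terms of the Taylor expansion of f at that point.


Singular points: {(3, -2)}; classification: node.

Compute partial derivatives:
  f_x = -9*x**2 + 52*x - y**2 - 4*y - 79.
  f_y = -2*x*y - 4*x + 6*y**2 + 32*y + 40.
Scan x_0 ∈ {−4, ..., 4}. For each x_0, f_y(x_0, y) is a polynomial in y; find its integer roots y ∈ {−4, ..., 4}, then test f_x and f at those candidates.
  x = -4: f_y(-4, y) = 6*y**2 + 40*y + 56; vanishes at y ∈ {-2}. (-4, -2): f_x = -427 ≠ 0.
  x = -3: f_y(-3, y) = 6*y**2 + 38*y + 52; vanishes at y ∈ {-2}. (-3, -2): f_x = -312 ≠ 0.
  x = -2: f_y(-2, y) = 6*y**2 + 36*y + 48; vanishes at y ∈ {-4, -2}. (-2, -4): f_x = -219 ≠ 0; (-2, -2): f_x = -215 ≠ 0.
  x = -1: f_y(-1, y) = 6*y**2 + 34*y + 44; vanishes at y ∈ {-2}. (-1, -2): f_x = -136 ≠ 0.
  x = 0: f_y(0, y) = 6*y**2 + 32*y + 40; vanishes at y ∈ {-2}. (0, -2): f_x = -75 ≠ 0.
  x = 1: f_y(1, y) = 6*y**2 + 30*y + 36; vanishes at y ∈ {-3, -2}. (1, -3): f_x = -33 ≠ 0; (1, -2): f_x = -32 ≠ 0.
  x = 2: f_y(2, y) = 6*y**2 + 28*y + 32; vanishes at y ∈ {-2}. (2, -2): f_x = -7 ≠ 0.
  x = 3: f_y(3, y) = 6*y**2 + 26*y + 28; vanishes at y ∈ {-2}. (3, -2): f_x = 0, f = 0 — SINGULAR.
  x = 4: f_y(4, y) = 6*y**2 + 24*y + 24; vanishes at y ∈ {-2}. (4, -2): f_x = -11 ≠ 0.
Only singular point on the grid: (3, -2).
Classify: substitute x = 3 + u, y = -2 + v and expand: f = -3*u**3 - u**2 - u*v**2 + 2*v**3 + v**2.
No constant or linear terms (consistent with a singular point). Quadratic part: -u**2 + v**2. Cubic part: -3*u**3 - u*v**2 + 2*v**3.
The quadratic part v**2 - u**2 = (v − u)(v + u) splits into two distinct linear factors, so there are two distinct tangent lines y − -2 = ±(x − 3) — this is a node (ordinary double point).
Classification: node.


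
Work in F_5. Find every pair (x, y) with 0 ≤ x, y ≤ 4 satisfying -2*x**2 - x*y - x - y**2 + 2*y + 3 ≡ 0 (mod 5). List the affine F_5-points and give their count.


Affine F_5-points: {(0, 3), (0, 4), (1, 0), (1, 1), (3, 1), (3, 3)}; count = 6.

For each of the 25 pairs (x, y) ∈ F_5², evaluate f(x, y) mod 5. Record the zeros.
  x = 0: [0↦3, 1↦4, 2↦3, 3↦0, 4↦0]  zeros at y ∈ {3, 4}
  x = 1: [0↦0, 1↦0, 2↦3, 3↦4, 4↦3]  zeros at y ∈ {0, 1}
  x = 2: [0↦3, 1↦2, 2↦4, 3↦4, 4↦2]  zeros at y ∈ ∅
  x = 3: [0↦2, 1↦0, 2↦1, 3↦0, 4↦2]  zeros at y ∈ {1, 3}
  x = 4: [0↦2, 1↦4, 2↦4, 3↦2, 4↦3]  zeros at y ∈ ∅
Collecting zeros: affine points = {(0, 3), (0, 4), (1, 0), (1, 1), (3, 1), (3, 3)}.
Total count |C(F_5)_aff| = 6.


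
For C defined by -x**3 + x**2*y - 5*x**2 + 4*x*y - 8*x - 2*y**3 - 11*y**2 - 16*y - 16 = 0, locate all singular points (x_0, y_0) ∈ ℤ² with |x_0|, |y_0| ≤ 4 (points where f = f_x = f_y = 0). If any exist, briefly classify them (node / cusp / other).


Singular points: {(-2, -2)}; classification: node.

Compute partial derivatives:
  f_x = -3*x**2 + 2*x*y - 10*x + 4*y - 8.
  f_y = x**2 + 4*x - 6*y**2 - 22*y - 16.
Scan x_0 ∈ {−4, ..., 4}. For each x_0, f_y(x_0, y) is a polynomial in y; find its integer roots y ∈ {−4, ..., 4}, then test f_x and f at those candidates.
  x = -4: f_y(-4, y) = -6*y**2 - 22*y - 16; vanishes at y ∈ {-1}. (-4, -1): f_x = -12 ≠ 0.
  x = -3: f_y(-3, y) = -6*y**2 - 22*y - 19; no integer root y with |y| ≤ 4.
  x = -2: f_y(-2, y) = -6*y**2 - 22*y - 20; vanishes at y ∈ {-2}. (-2, -2): f_x = 0, f = 0 — SINGULAR.
  x = -1: f_y(-1, y) = -6*y**2 - 22*y - 19; no integer root y with |y| ≤ 4.
  x = 0: f_y(0, y) = -6*y**2 - 22*y - 16; vanishes at y ∈ {-1}. (0, -1): f_x = -12 ≠ 0.
  x = 1: f_y(1, y) = -6*y**2 - 22*y - 11; no integer root y with |y| ≤ 4.
  x = 2: f_y(2, y) = -6*y**2 - 22*y - 4; no integer root y with |y| ≤ 4.
  x = 3: f_y(3, y) = -6*y**2 - 22*y + 5; no integer root y with |y| ≤ 4.
  x = 4: f_y(4, y) = -6*y**2 - 22*y + 16; no integer root y with |y| ≤ 4.
Only singular point on the grid: (-2, -2).
Classify: substitute x = -2 + u, y = -2 + v and expand: f = -u**3 + u**2*v - u**2 - 2*v**3 + v**2.
No constant or linear terms (consistent with a singular point). Quadratic part: -u**2 + v**2. Cubic part: -u**3 + u**2*v - 2*v**3.
The quadratic part v**2 - u**2 = (v − u)(v + u) splits into two distinct linear factors, so there are two distinct tangent lines y − -2 = ±(x − -2) — this is a node (ordinary double point).
Classification: node.


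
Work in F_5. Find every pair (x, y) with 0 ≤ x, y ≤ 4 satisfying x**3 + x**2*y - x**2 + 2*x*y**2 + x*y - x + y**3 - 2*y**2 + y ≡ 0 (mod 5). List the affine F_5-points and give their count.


Affine F_5-points: {(0, 0), (0, 1), (1, 3), (1, 4), (3, 0), (3, 2), (3, 4)}; count = 7.

For each of the 25 pairs (x, y) ∈ F_5², evaluate f(x, y) mod 5. Record the zeros.
  x = 0: [0↦0, 1↦0, 2↦2, 3↦2, 4↦1]  zeros at y ∈ {0, 1}
  x = 1: [0↦4, 1↦3, 2↦3, 3↦0, 4↦0]  zeros at y ∈ {3, 4}
  x = 2: [0↦2, 1↦2, 2↦2, 3↦3, 4↦1]  zeros at y ∈ ∅
  x = 3: [0↦0, 1↦3, 2↦0, 3↦2, 4↦0]  zeros at y ∈ {0, 2, 4}
  x = 4: [0↦4, 1↦2, 2↦3, 3↦3, 4↦3]  zeros at y ∈ ∅
Collecting zeros: affine points = {(0, 0), (0, 1), (1, 3), (1, 4), (3, 0), (3, 2), (3, 4)}.
Total count |C(F_5)_aff| = 7.


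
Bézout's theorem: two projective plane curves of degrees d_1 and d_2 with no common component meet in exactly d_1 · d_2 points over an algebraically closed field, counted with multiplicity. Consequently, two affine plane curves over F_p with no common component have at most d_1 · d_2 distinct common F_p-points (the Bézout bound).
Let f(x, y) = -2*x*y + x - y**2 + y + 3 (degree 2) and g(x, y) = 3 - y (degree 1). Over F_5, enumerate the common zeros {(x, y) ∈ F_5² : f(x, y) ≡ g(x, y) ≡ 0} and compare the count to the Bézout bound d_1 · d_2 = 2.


Common zeros: ∅; count = 0; Bézout bound = 2.

deg(f) = 2, deg(g) = 1, so Bézout bound = 2.
Scan x ∈ F_5. For each x, list the y ∈ F_5 with f(x, y) ≡ 0 and those with g(x, y) ≡ 0 (mod 5); the common zeros in that column are the intersection.
  x = 0: f ≡ 0 at y ∈ ∅; g ≡ 0 at y ∈ {3}; common: ∅.
  x = 1: f ≡ 0 at y ∈ ∅; g ≡ 0 at y ∈ {3}; common: ∅.
  x = 2: f ≡ 0 at y ∈ {0, 2}; g ≡ 0 at y ∈ {3}; common: ∅.
  x = 3: f ≡ 0 at y ∈ {1, 4}; g ≡ 0 at y ∈ {3}; common: ∅.
  x = 4: f ≡ 0 at y ∈ ∅; g ≡ 0 at y ∈ {3}; common: ∅.
Collecting: common zeros = ∅, so the count is 0.
Comparison with the Bézout bound: 0 ≤ 2 = deg(f)·deg(g), as expected for curves with no common component (the affine F_5-count falls short of the bound because intersections may lie at infinity, over extension fields, or carry multiplicity).


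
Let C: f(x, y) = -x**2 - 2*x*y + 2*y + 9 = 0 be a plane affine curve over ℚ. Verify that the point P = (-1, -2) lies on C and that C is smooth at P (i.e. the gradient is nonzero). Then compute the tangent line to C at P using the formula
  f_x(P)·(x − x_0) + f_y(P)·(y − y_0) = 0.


Tangent line at P: 6*x + 4*y + 14 = 0.

Step 1: f(-1, -2) = 0, so P lies on C.
Step 2: partial derivatives
  f_x(x, y) = -2*x - 2*y, f_y(x, y) = 2 - 2*x.
  f_x(P) = 6, f_y(P) = 4 (gradient nonzero, so P is smooth).
Step 3: tangent line at P: 6·(x − -1) + 4·(y − -2) = 0.
Expanding: 6*x + 4*y + 14 = 0.


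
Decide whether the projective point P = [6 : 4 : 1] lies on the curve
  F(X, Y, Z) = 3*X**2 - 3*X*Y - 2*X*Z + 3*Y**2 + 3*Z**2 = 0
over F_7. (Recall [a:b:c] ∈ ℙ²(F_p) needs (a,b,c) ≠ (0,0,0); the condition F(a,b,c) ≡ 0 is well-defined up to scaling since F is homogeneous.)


F(6,4,1) ≡ 5 (mod 7); P is NOT on the curve.

Evaluate F(6, 4, 1) term-by-term (mod 7).
  3*X**2 ↦ 3·36·1·1 = 108
  -3*X*Y ↦ -3·6·4·1 = -72
  -2*X*Z ↦ -2·6·1·1 = -12
  3*Y**2 ↦ 3·1·16·1 = 48
  3*Z**2 ↦ 3·1·1·1 = 3
Sum: F(6, 4, 1) = (108) + (-72) + (-12) + (48) + (3) = 75.
Reducing mod 7: 75 ≡ 5 (mod 7).
Since F(a, b, c) ≡ 5 ≠ 0 (mod 7), P does NOT lie on the curve.


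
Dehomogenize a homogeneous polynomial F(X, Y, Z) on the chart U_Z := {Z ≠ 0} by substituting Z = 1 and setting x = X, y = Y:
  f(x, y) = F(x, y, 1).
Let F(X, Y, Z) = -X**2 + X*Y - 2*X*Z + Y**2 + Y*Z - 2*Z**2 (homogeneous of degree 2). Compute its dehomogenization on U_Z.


f(x, y) = -x**2 + x*y - 2*x + y**2 + y - 2

On U_Z we set Z = 1. Each monomial c·X^i·Y^j·Z^k in F becomes c·x^i·y^j·1^k = c·x^i·y^j.
Substituting Z = 1: F(X, Y, 1) = -x**2 + x*y - 2*x + y**2 + y - 2.
Note: deg(f) ≤ deg(F) = 2; strict inequality happens when F is divisible by Z (lost terms).


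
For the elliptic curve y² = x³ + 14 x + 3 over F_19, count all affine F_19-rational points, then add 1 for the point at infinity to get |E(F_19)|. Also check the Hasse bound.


Affine points = {(2, 1), (2, 18), (4, 3), (4, 16), (7, 8), (7, 11), (8, 0), (11, 5), (11, 14), (13, 8), (13, 11), (14, 6), (14, 13), (15, 4), (15, 15), (17, 9), (17, 10), (18, 8), (18, 11)}; affine count = 19; |E(F_19)| = 20.

Discriminant check: Δ ∝ 4a³ + 27b² = 4·14³ + 27·3² = 4·2744 + 27·9 ≡ 9 (mod 19). Nonzero ⇒ E is nonsingular.
For each x ∈ F_19, compute rhs = x³ + 14·x + 3 mod 19, then count y ∈ F_19 with y² ≡ rhs.
  x = 0: rhs = 3, matching y values: none (0 points).
  x = 1: rhs = 18, matching y values: none (0 points).
  x = 2: rhs = 1, matching y values: 1, 18 (2 points).
  x = 3: rhs = 15, matching y values: none (0 points).
  x = 4: rhs = 9, matching y values: 3, 16 (2 points).
  x = 5: rhs = 8, matching y values: none (0 points).
  x = 6: rhs = 18, matching y values: none (0 points).
  x = 7: rhs = 7, matching y values: 8, 11 (2 points).
  x = 8: rhs = 0, matching y values: 0 (1 points).
  x = 9: rhs = 3, matching y values: none (0 points).
  x = 10: rhs = 3, matching y values: none (0 points).
  x = 11: rhs = 6, matching y values: 5, 14 (2 points).
  x = 12: rhs = 18, matching y values: none (0 points).
  x = 13: rhs = 7, matching y values: 8, 11 (2 points).
  x = 14: rhs = 17, matching y values: 6, 13 (2 points).
  x = 15: rhs = 16, matching y values: 4, 15 (2 points).
  x = 16: rhs = 10, matching y values: none (0 points).
  x = 17: rhs = 5, matching y values: 9, 10 (2 points).
  x = 18: rhs = 7, matching y values: 8, 11 (2 points).
Total affine count: 19.
Full point count |E(F_19)| = 19 + 1 = 20.
Hasse bound: |20 − (19+1)| = |0| = 0 ≤ 2√19 ≈ 8.7178 ✓.


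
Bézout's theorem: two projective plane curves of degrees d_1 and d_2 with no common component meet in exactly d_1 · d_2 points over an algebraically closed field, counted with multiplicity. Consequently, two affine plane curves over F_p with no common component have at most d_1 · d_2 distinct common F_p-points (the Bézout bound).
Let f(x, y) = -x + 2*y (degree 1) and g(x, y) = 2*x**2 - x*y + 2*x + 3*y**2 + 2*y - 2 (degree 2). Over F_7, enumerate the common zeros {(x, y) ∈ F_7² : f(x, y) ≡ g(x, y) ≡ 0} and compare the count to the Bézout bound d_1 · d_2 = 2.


Common zeros: ∅; count = 0; Bézout bound = 2.

deg(f) = 1, deg(g) = 2, so Bézout bound = 2.
Scan x ∈ F_7. For each x, list the y ∈ F_7 with f(x, y) ≡ 0 and those with g(x, y) ≡ 0 (mod 7); the common zeros in that column are the intersection.
  x = 0: f ≡ 0 at y ∈ {0}; g ≡ 0 at y ∈ {2}; common: ∅.
  x = 1: f ≡ 0 at y ∈ {4}; g ≡ 0 at y ∈ ∅; common: ∅.
  x = 2: f ≡ 0 at y ∈ {1}; g ≡ 0 at y ∈ ∅; common: ∅.
  x = 3: f ≡ 0 at y ∈ {5}; g ≡ 0 at y ∈ ∅; common: ∅.
  x = 4: f ≡ 0 at y ∈ {2}; g ≡ 0 at y ∈ ∅; common: ∅.
  x = 5: f ≡ 0 at y ∈ {6}; g ≡ 0 at y ∈ ∅; common: ∅.
  x = 6: f ≡ 0 at y ∈ {3}; g ≡ 0 at y ∈ ∅; common: ∅.
Collecting: common zeros = ∅, so the count is 0.
Comparison with the Bézout bound: 0 ≤ 2 = deg(f)·deg(g), as expected for curves with no common component (the affine F_7-count falls short of the bound because intersections may lie at infinity, over extension fields, or carry multiplicity).


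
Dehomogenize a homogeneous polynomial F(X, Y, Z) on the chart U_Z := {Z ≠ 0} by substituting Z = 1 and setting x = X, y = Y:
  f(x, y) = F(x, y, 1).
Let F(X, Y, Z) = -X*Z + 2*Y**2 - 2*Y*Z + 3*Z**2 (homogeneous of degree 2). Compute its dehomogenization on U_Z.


f(x, y) = -x + 2*y**2 - 2*y + 3

On U_Z we set Z = 1. Each monomial c·X^i·Y^j·Z^k in F becomes c·x^i·y^j·1^k = c·x^i·y^j.
Substituting Z = 1: F(X, Y, 1) = -x + 2*y**2 - 2*y + 3.
Note: deg(f) ≤ deg(F) = 2; strict inequality happens when F is divisible by Z (lost terms).


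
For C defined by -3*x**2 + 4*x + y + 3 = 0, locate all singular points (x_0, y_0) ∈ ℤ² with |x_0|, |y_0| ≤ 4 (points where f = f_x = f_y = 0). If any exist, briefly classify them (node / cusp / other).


No singular points in the scanned grid; C is smooth there.

Compute partial derivatives:
  f_x = 4 - 6*x.
  f_y = 1.
f_y = 1 is a nonzero constant, so f_y never vanishes: no point (x, y) can satisfy f = f_x = f_y = 0. In particular no (x, y) ∈ {−4, ..., 4}² is singular; the curve is smooth.


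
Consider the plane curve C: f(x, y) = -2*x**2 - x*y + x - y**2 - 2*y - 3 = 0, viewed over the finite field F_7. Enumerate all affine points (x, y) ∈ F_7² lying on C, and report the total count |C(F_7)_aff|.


Affine F_7-points: {(1, 2), (2, 1), (2, 2), (3, 3), (3, 6), (5, 1), (5, 6)}; count = 7.

For each of the 49 pairs (x, y) ∈ F_7², evaluate f(x, y) mod 7. Record the zeros.
  x = 0: [0↦4, 1↦1, 2↦3, 3↦3, 4↦1, 5↦4, 6↦5]  zeros at y ∈ ∅
  x = 1: [0↦3, 1↦6, 2↦0, 3↦6, 4↦3, 5↦5, 6↦5]  zeros at y ∈ {2}
  x = 2: [0↦5, 1↦0, 2↦0, 3↦5, 4↦1, 5↦2, 6↦1]  zeros at y ∈ {1, 2}
  x = 3: [0↦3, 1↦4, 2↦3, 3↦0, 4↦2, 5↦2, 6↦0]  zeros at y ∈ {3, 6}
  x = 4: [0↦4, 1↦4, 2↦2, 3↦5, 4↦6, 5↦5, 6↦2]  zeros at y ∈ ∅
  x = 5: [0↦1, 1↦0, 2↦4, 3↦6, 4↦6, 5↦4, 6↦0]  zeros at y ∈ {1, 6}
  x = 6: [0↦1, 1↦6, 2↦2, 3↦3, 4↦2, 5↦6, 6↦1]  zeros at y ∈ ∅
Collecting zeros: affine points = {(1, 2), (2, 1), (2, 2), (3, 3), (3, 6), (5, 1), (5, 6)}.
Total count |C(F_7)_aff| = 7.


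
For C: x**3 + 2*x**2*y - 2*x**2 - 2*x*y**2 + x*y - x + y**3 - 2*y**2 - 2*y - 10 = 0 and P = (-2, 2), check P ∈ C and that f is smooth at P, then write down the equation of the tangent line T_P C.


Tangent line at P: -3*x + 24*y - 54 = 0.

Step 1: f(-2, 2) = 0, so P lies on C.
Step 2: partial derivatives
  f_x(x, y) = 3*x**2 + 4*x*y - 4*x - 2*y**2 + y - 1, f_y(x, y) = 2*x**2 - 4*x*y + x + 3*y**2 - 4*y - 2.
  f_x(P) = -3, f_y(P) = 24 (gradient nonzero, so P is smooth).
Step 3: tangent line at P: -3·(x − -2) + 24·(y − 2) = 0.
Expanding: -3*x + 24*y - 54 = 0.


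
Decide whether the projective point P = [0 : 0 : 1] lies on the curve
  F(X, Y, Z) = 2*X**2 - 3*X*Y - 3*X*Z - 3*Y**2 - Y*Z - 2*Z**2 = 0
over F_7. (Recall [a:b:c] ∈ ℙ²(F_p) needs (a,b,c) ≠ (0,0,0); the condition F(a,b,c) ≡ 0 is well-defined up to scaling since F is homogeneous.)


F(0,0,1) ≡ 5 (mod 7); P is NOT on the curve.

Evaluate F(0, 0, 1) term-by-term (mod 7).
  2*X**2 ↦ 2·0·1·1 = 0
  -3*X*Y ↦ -3·0·0·1 = 0
  -3*X*Z ↦ -3·0·1·1 = 0
  -3*Y**2 ↦ -3·1·0·1 = 0
  -Y*Z ↦ -1·1·0·1 = 0
  -2*Z**2 ↦ -2·1·1·1 = -2
Sum: F(0, 0, 1) = (0) + (0) + (0) + (0) + (0) + (-2) = -2.
Reducing mod 7: -2 ≡ 5 (mod 7).
Since F(a, b, c) ≡ 5 ≠ 0 (mod 7), P does NOT lie on the curve.


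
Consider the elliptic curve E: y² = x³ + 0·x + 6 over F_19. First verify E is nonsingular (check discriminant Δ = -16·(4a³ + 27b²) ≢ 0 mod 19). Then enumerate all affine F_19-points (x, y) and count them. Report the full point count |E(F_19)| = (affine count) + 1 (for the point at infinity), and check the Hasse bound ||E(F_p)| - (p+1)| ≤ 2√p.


Affine points = {(0, 5), (0, 14), (1, 8), (1, 11), (5, 6), (5, 13), (7, 8), (7, 11), (8, 9), (8, 10), (11, 8), (11, 11), (12, 9), (12, 10), (16, 6), (16, 13), (17, 6), (17, 13), (18, 9), (18, 10)}; affine count = 20; |E(F_19)| = 21.

Discriminant check: Δ ∝ 4a³ + 27b² = 4·0³ + 27·6² = 4·0 + 27·36 ≡ 3 (mod 19). Nonzero ⇒ E is nonsingular.
For each x ∈ F_19, compute rhs = x³ + 0·x + 6 mod 19, then count y ∈ F_19 with y² ≡ rhs.
  x = 0: rhs = 6, matching y values: 5, 14 (2 points).
  x = 1: rhs = 7, matching y values: 8, 11 (2 points).
  x = 2: rhs = 14, matching y values: none (0 points).
  x = 3: rhs = 14, matching y values: none (0 points).
  x = 4: rhs = 13, matching y values: none (0 points).
  x = 5: rhs = 17, matching y values: 6, 13 (2 points).
  x = 6: rhs = 13, matching y values: none (0 points).
  x = 7: rhs = 7, matching y values: 8, 11 (2 points).
  x = 8: rhs = 5, matching y values: 9, 10 (2 points).
  x = 9: rhs = 13, matching y values: none (0 points).
  x = 10: rhs = 18, matching y values: none (0 points).
  x = 11: rhs = 7, matching y values: 8, 11 (2 points).
  x = 12: rhs = 5, matching y values: 9, 10 (2 points).
  x = 13: rhs = 18, matching y values: none (0 points).
  x = 14: rhs = 14, matching y values: none (0 points).
  x = 15: rhs = 18, matching y values: none (0 points).
  x = 16: rhs = 17, matching y values: 6, 13 (2 points).
  x = 17: rhs = 17, matching y values: 6, 13 (2 points).
  x = 18: rhs = 5, matching y values: 9, 10 (2 points).
Total affine count: 20.
Full point count |E(F_19)| = 20 + 1 = 21.
Hasse bound: |21 − (19+1)| = |1| = 1 ≤ 2√19 ≈ 8.7178 ✓.


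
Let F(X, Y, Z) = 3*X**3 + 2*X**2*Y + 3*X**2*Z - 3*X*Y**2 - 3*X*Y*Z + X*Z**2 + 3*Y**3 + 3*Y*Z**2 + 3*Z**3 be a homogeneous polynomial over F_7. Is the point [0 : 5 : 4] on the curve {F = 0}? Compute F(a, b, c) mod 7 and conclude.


F(0,5,4) ≡ 2 (mod 7); P is NOT on the curve.

Evaluate F(0, 5, 4) term-by-term (mod 7).
  3*X**3 ↦ 3·0·1·1 = 0
  2*X**2*Y ↦ 2·0·5·1 = 0
  3*X**2*Z ↦ 3·0·1·4 = 0
  -3*X*Y**2 ↦ -3·0·25·1 = 0
  -3*X*Y*Z ↦ -3·0·5·4 = 0
  X*Z**2 ↦ 1·0·1·16 = 0
  3*Y**3 ↦ 3·1·125·1 = 375
  3*Y*Z**2 ↦ 3·1·5·16 = 240
  3*Z**3 ↦ 3·1·1·64 = 192
Sum: F(0, 5, 4) = (0) + (0) + (0) + (0) + (0) + (0) + (375) + (240) + (192) = 807.
Reducing mod 7: 807 ≡ 2 (mod 7).
Since F(a, b, c) ≡ 2 ≠ 0 (mod 7), P does NOT lie on the curve.


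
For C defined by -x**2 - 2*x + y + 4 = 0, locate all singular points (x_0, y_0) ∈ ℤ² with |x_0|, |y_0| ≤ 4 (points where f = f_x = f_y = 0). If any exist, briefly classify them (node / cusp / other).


No singular points in the scanned grid; C is smooth there.

Compute partial derivatives:
  f_x = -2*x - 2.
  f_y = 1.
f_y = 1 is a nonzero constant, so f_y never vanishes: no point (x, y) can satisfy f = f_x = f_y = 0. In particular no (x, y) ∈ {−4, ..., 4}² is singular; the curve is smooth.


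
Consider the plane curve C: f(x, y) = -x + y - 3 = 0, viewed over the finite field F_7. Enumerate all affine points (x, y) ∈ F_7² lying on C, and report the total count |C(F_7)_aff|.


Affine F_7-points: {(0, 3), (1, 4), (2, 5), (3, 6), (4, 0), (5, 1), (6, 2)}; count = 7.

For each of the 49 pairs (x, y) ∈ F_7², evaluate f(x, y) mod 7. Record the zeros.
  x = 0: [0↦4, 1↦5, 2↦6, 3↦0, 4↦1, 5↦2, 6↦3]  zeros at y ∈ {3}
  x = 1: [0↦3, 1↦4, 2↦5, 3↦6, 4↦0, 5↦1, 6↦2]  zeros at y ∈ {4}
  x = 2: [0↦2, 1↦3, 2↦4, 3↦5, 4↦6, 5↦0, 6↦1]  zeros at y ∈ {5}
  x = 3: [0↦1, 1↦2, 2↦3, 3↦4, 4↦5, 5↦6, 6↦0]  zeros at y ∈ {6}
  x = 4: [0↦0, 1↦1, 2↦2, 3↦3, 4↦4, 5↦5, 6↦6]  zeros at y ∈ {0}
  x = 5: [0↦6, 1↦0, 2↦1, 3↦2, 4↦3, 5↦4, 6↦5]  zeros at y ∈ {1}
  x = 6: [0↦5, 1↦6, 2↦0, 3↦1, 4↦2, 5↦3, 6↦4]  zeros at y ∈ {2}
Collecting zeros: affine points = {(0, 3), (1, 4), (2, 5), (3, 6), (4, 0), (5, 1), (6, 2)}.
Total count |C(F_7)_aff| = 7.
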